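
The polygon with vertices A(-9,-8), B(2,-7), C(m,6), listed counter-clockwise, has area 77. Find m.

Write out the shoelace sum; only the two edges meeting at C involve m:
2·Area = [(2·6 − m·(-7)) + (m·(-8) − (-9)·6)] + 79
       = -1·m + 145 = 154
⇒ m = -9.

-9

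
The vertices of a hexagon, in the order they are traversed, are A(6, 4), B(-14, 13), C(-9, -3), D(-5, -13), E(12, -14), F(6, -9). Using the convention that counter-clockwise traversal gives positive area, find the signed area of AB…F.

337.5

Apply the surveyor's formula: 2A = Σ (x_i·y_{i+1} − x_{i+1}·y_i), indices taken mod 6.
A→B: (6)(13) − (-14)(4) = 134
B→C: (-14)(-3) − (-9)(13) = 159
C→D: (-9)(-13) − (-5)(-3) = 102
D→E: (-5)(-14) − (12)(-13) = 226
E→F: (12)(-9) − (6)(-14) = -24
F→A: (6)(4) − (6)(-9) = 78
Σ = 675
Signed area = Σ/2 = 337.5 (positive ⇒ counter-clockwise traversal).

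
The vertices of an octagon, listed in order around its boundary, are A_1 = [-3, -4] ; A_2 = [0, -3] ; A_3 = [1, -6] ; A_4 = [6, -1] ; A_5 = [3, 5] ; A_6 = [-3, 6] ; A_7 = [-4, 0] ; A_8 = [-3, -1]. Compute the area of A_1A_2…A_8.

75

Apply the shoelace (surveyor's) formula: 2A = Σ (x_i·y_{i+1} − x_{i+1}·y_i), indices taken mod 8.
Σ = (9) + (3) + (35) + (33) + (33) + (24) + (4) + (9) = 150
Area = |Σ|/2 = 75.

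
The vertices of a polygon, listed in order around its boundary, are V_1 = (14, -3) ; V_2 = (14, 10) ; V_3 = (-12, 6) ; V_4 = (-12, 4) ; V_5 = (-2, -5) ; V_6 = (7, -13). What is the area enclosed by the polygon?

350

Apply the shoelace (surveyor's) formula: 2A = Σ (x_i·y_{i+1} − x_{i+1}·y_i), indices taken mod 6.
Σ = (182) + (204) + (24) + (68) + (61) + (161) = 700
Area = |Σ|/2 = 350.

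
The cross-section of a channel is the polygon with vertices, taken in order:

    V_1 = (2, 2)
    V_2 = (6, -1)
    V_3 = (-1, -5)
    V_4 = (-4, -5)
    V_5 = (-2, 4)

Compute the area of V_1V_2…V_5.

49

Apply Gauss's area formula: 2A = Σ (x_i·y_{i+1} − x_{i+1}·y_i), indices taken mod 5.
Cross-terms: -14, -31, -15, -26, -12  ⇒  Σ = -98
Area = |Σ|/2 = 49.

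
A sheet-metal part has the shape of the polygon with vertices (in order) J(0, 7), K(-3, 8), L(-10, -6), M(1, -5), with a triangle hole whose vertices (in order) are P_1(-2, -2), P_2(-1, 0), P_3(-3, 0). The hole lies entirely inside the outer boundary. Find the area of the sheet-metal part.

Outer boundary:
Apply the shoelace (surveyor's) formula: 2A = Σ (x_i·y_{i+1} − x_{i+1}·y_i), indices taken mod 4.
Cross-terms: 21, 98, 56, 7  ⇒  Σ = 182
Area = |Σ|/2 = 91.
Hole:
Apply the surveyor's formula: 2A = Σ (x_i·y_{i+1} − x_{i+1}·y_i), indices taken mod 3.
P_1→P_2: (-2)(0) − (-1)(-2) = -2
P_2→P_3: (-1)(0) − (-3)(0) = 0
P_3→P_1: (-3)(-2) − (-2)(0) = 6
Σ = 4
Area = |Σ|/2 = 2.
Net area = 91 − 2 = 89.

89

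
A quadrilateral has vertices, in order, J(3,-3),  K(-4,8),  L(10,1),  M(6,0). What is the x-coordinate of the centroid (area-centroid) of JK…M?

Apply the shoelace formula. First the cross-terms c_i = x_i·y_{i+1} − x_{i+1}·y_i:
  12, -84, -6, -18  ⇒  2A = -96, A = -48.
Then Σ (x_i + x_{i+1})·c_i = -774, so x̄ = -774 / (6·(-48)) = 2.6875.

2.6875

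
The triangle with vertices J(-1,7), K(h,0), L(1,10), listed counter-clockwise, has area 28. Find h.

Write out the shoelace sum; only the two edges meeting at K involve h:
2·Area = [((-1)·0 − h·7) + (h·10 − 1·0)] + 17
       = 3·h + 17 = 56
⇒ h = 13.

13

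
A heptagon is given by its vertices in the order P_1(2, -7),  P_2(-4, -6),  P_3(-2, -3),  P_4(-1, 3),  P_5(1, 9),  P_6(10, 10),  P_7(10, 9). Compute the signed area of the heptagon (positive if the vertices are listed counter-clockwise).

-119.5

Σ = (-40) + (0) + (-9) + (-12) + (-80) + (-10) + (-88) = -239
Signed area = Σ/2 = -119.5 (negative ⇒ clockwise traversal).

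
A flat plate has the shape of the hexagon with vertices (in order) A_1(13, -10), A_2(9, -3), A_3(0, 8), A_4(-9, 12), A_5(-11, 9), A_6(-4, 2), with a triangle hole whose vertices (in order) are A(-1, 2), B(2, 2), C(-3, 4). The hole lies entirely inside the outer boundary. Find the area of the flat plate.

Outer boundary:
Apply the shoelace formula: 2A = Σ (x_i·y_{i+1} − x_{i+1}·y_i), indices taken mod 6.
A_1→A_2: (13)(-3) − (9)(-10) = 51
A_2→A_3: (9)(8) − (0)(-3) = 72
A_3→A_4: (0)(12) − (-9)(8) = 72
A_4→A_5: (-9)(9) − (-11)(12) = 51
A_5→A_6: (-11)(2) − (-4)(9) = 14
A_6→A_1: (-4)(-10) − (13)(2) = 14
Σ = 274
Area = |Σ|/2 = 137.
Hole:
Apply the shoelace (surveyor's) formula: 2A = Σ (x_i·y_{i+1} − x_{i+1}·y_i), indices taken mod 3.
Σ = (-6) + (14) + (-2) = 6
Area = |Σ|/2 = 3.
Net area = 137 − 3 = 134.

134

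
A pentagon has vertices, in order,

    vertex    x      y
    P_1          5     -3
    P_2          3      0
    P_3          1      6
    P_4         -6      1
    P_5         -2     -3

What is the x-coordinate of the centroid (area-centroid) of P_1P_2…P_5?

Apply the shoelace formula. First the cross-terms c_i = x_i·y_{i+1} − x_{i+1}·y_i:
  9, 18, 37, 20, 21  ⇒  2A = 105, A = 52.5.
Then Σ (x_i + x_{i+1})·c_i = -138, so x̄ = -138 / (6·52.5) = -46/105.

-46/105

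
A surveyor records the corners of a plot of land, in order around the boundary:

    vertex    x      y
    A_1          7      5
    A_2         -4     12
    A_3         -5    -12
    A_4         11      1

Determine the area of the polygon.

193.5

Apply the surveyor's formula: 2A = Σ (x_i·y_{i+1} − x_{i+1}·y_i), indices taken mod 4.
A_1→A_2: (7)(12) − (-4)(5) = 104
A_2→A_3: (-4)(-12) − (-5)(12) = 108
A_3→A_4: (-5)(1) − (11)(-12) = 127
A_4→A_1: (11)(5) − (7)(1) = 48
Σ = 387
Area = |Σ|/2 = 193.5.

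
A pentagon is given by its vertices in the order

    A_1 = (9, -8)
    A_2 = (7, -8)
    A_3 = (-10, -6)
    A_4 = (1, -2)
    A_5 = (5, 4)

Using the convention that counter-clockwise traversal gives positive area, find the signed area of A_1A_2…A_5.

Apply the surveyor's formula: 2A = Σ (x_i·y_{i+1} − x_{i+1}·y_i), indices taken mod 5.
A_1→A_2: (9)(-8) − (7)(-8) = -16
A_2→A_3: (7)(-6) − (-10)(-8) = -122
A_3→A_4: (-10)(-2) − (1)(-6) = 26
A_4→A_5: (1)(4) − (5)(-2) = 14
A_5→A_1: (5)(-8) − (9)(4) = -76
Σ = -174
Signed area = Σ/2 = -87 (negative ⇒ clockwise traversal).

-87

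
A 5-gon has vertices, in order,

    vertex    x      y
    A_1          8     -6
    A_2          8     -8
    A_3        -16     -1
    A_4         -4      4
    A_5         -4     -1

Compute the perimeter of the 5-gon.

|A_1A_2| = √((0)² + (-2)²) = √4 = 2
|A_2A_3| = √((-24)² + (7)²) = √625 = 25
|A_3A_4| = √((12)² + (5)²) = √169 = 13
|A_4A_5| = √((0)² + (-5)²) = √25 = 5
|A_5A_1| = √((12)² + (-5)²) = √169 = 13
Perimeter = 2 + 25 + 13 + 5 + 13 = 58.

58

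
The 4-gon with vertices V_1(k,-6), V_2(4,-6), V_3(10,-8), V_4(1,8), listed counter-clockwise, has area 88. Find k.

-3

The doubled signed area Σ (x_i y_{i+1} − x_{i+1} y_i) is linear in k.
With k=0 it equals 134; the coefficient of k is -14 (from the two edges through V_1).
So -14·k + 134 = 2·88 = 176 ⇒ k = -3.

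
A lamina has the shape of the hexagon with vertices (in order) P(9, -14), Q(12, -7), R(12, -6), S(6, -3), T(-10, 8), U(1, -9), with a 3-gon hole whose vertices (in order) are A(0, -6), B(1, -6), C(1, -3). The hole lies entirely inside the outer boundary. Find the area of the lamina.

140.5

Outer boundary:
Apply Gauss's area formula: 2A = Σ (x_i·y_{i+1} − x_{i+1}·y_i), indices taken mod 6.
Cross-terms: 105, 12, 0, 18, 82, 67  ⇒  Σ = 284
Area = |Σ|/2 = 142.
Hole:
Apply the shoelace formula: 2A = Σ (x_i·y_{i+1} − x_{i+1}·y_i), indices taken mod 3.
Σ = (6) + (3) + (-6) = 3
Area = |Σ|/2 = 1.5.
Net area = 142 − 1.5 = 140.5.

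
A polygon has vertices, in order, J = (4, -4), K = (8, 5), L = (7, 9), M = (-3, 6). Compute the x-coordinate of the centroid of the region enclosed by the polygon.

Apply the shoelace formula. First the cross-terms c_i = x_i·y_{i+1} − x_{i+1}·y_i:
  52, 37, 69, -12  ⇒  2A = 146, A = 73.
Then Σ (x_i + x_{i+1})·c_i = 1443, so x̄ = 1443 / (6·73) = 481/146.

481/146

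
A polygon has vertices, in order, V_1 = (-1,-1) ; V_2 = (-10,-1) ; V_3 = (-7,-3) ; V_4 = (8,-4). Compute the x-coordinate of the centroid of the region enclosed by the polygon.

Apply the shoelace formula. First the cross-terms c_i = x_i·y_{i+1} − x_{i+1}·y_i:
  -9, 23, 52, -12  ⇒  2A = 54, A = 27.
Then Σ (x_i + x_{i+1})·c_i = -324, so x̄ = -324 / (6·27) = -2.

-2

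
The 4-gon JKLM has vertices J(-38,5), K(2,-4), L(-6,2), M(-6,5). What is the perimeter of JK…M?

86

|JK| = √((40)² + (-9)²) = √1681 = 41
|KL| = √((-8)² + (6)²) = √100 = 10
|LM| = √((0)² + (3)²) = √9 = 3
|MJ| = √((-32)² + (0)²) = √1024 = 32
Perimeter = 41 + 10 + 3 + 32 = 86.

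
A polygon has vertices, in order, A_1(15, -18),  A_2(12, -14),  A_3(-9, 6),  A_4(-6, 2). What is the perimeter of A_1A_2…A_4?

68

|A_1A_2| = √((-3)² + (4)²) = √25 = 5
|A_2A_3| = √((-21)² + (20)²) = √841 = 29
|A_3A_4| = √((3)² + (-4)²) = √25 = 5
|A_4A_1| = √((21)² + (-20)²) = √841 = 29
Perimeter = 5 + 29 + 5 + 29 = 68.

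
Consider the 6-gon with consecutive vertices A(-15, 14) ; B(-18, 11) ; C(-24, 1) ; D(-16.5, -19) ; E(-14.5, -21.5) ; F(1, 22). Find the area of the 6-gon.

465.625

Σ = (87) + (246) + (472.5) + (79.25) + (-297.5) + (344) = 931.25
Area = |Σ|/2 = 465.625.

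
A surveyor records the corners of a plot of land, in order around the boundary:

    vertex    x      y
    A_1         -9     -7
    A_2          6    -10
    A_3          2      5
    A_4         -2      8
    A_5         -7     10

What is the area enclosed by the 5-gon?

191.5

Apply the surveyor's formula: 2A = Σ (x_i·y_{i+1} − x_{i+1}·y_i), indices taken mod 5.
Cross-terms: 132, 50, 26, 36, 139  ⇒  Σ = 383
Area = |Σ|/2 = 191.5.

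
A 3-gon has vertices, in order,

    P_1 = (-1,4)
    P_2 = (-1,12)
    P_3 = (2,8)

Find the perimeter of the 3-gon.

|P_1P_2| = √((0)² + (8)²) = √64 = 8
|P_2P_3| = √((3)² + (-4)²) = √25 = 5
|P_3P_1| = √((-3)² + (-4)²) = √25 = 5
Perimeter = 8 + 5 + 5 = 18.

18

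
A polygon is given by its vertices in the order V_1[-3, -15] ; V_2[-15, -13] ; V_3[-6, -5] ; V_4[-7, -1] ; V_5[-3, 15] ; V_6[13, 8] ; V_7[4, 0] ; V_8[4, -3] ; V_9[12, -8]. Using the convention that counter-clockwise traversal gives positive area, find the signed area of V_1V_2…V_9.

-394.5

Σ = (-186) + (-3) + (-29) + (-108) + (-219) + (-32) + (-12) + (4) + (-204) = -789
Signed area = Σ/2 = -394.5 (negative ⇒ clockwise traversal).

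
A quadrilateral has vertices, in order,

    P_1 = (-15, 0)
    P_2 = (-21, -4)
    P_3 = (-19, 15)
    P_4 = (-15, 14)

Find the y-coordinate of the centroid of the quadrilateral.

Apply the surveyor's formula. First the cross-terms c_i = x_i·y_{i+1} − x_{i+1}·y_i:
  60, -391, -41, 210  ⇒  2A = -162, A = -81.
Then Σ (y_i + y_{i+1})·c_i = -2790, so ȳ = -2790 / (6·(-81)) = 155/27.

155/27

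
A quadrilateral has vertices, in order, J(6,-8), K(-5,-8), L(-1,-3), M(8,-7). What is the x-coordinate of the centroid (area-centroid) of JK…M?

221/216

Apply the shoelace formula. First the cross-terms c_i = x_i·y_{i+1} − x_{i+1}·y_i:
  -88, 7, 31, -22  ⇒  2A = -72, A = -36.
Then Σ (x_i + x_{i+1})·c_i = -221, so x̄ = -221 / (6·(-36)) = 221/216.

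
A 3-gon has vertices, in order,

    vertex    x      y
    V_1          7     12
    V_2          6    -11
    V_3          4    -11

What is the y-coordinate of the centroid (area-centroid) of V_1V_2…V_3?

Apply the shoelace (surveyor's) formula. First the cross-terms c_i = x_i·y_{i+1} − x_{i+1}·y_i:
  -149, -22, 125  ⇒  2A = -46, A = -23.
Then Σ (y_i + y_{i+1})·c_i = 460, so ȳ = 460 / (6·(-23)) = -10/3.

-10/3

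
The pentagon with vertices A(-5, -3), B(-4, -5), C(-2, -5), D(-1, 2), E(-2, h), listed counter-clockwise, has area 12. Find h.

0

Write out the shoelace sum; only the two edges meeting at E involve h:
2·Area = [((-1)·h − (-2)·2) + ((-2)·(-3) − (-5)·h)] + 14
       = 4·h + 24 = 24
⇒ h = 0.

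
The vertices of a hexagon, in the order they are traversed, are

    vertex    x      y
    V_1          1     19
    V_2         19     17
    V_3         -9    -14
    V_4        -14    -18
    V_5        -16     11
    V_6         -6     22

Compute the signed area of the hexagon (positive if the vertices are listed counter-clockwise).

Apply the shoelace (surveyor's) formula: 2A = Σ (x_i·y_{i+1} − x_{i+1}·y_i), indices taken mod 6.
Σ = (-344) + (-113) + (-34) + (-442) + (-286) + (-136) = -1355
Signed area = Σ/2 = -677.5 (negative ⇒ clockwise traversal).

-677.5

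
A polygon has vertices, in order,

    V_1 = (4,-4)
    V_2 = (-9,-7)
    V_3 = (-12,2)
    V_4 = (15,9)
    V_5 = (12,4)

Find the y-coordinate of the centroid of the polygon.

Apply the shoelace formula. First the cross-terms c_i = x_i·y_{i+1} − x_{i+1}·y_i:
  -64, -102, -138, -48, -64  ⇒  2A = -416, A = -208.
Then Σ (y_i + y_{i+1})·c_i = -928, so ȳ = -928 / (6·(-208)) = 29/39.

29/39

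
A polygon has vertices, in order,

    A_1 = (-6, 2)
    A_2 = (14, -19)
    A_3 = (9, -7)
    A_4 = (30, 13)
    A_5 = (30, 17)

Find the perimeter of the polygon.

114

|A_1A_2| = √((20)² + (-21)²) = √841 = 29
|A_2A_3| = √((-5)² + (12)²) = √169 = 13
|A_3A_4| = √((21)² + (20)²) = √841 = 29
|A_4A_5| = √((0)² + (4)²) = √16 = 4
|A_5A_1| = √((-36)² + (-15)²) = √1521 = 39
Perimeter = 29 + 13 + 29 + 4 + 39 = 114.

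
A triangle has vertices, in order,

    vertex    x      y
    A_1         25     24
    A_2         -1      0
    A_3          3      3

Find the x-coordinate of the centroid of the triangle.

Apply the shoelace formula. First the cross-terms c_i = x_i·y_{i+1} − x_{i+1}·y_i:
  24, -3, -3  ⇒  2A = 18, A = 9.
Then Σ (x_i + x_{i+1})·c_i = 486, so x̄ = 486 / (6·9) = 9.

9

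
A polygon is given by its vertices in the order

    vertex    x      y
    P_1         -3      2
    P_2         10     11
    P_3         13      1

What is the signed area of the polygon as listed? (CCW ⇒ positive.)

-78.5

Σ = (-53) + (-133) + (29) = -157
Signed area = Σ/2 = -78.5 (negative ⇒ clockwise traversal).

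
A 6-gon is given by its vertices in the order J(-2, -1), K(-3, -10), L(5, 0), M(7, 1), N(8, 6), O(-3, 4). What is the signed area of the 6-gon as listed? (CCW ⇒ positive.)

83.5

Σ = (17) + (50) + (5) + (34) + (50) + (11) = 167
Signed area = Σ/2 = 83.5 (positive ⇒ counter-clockwise traversal).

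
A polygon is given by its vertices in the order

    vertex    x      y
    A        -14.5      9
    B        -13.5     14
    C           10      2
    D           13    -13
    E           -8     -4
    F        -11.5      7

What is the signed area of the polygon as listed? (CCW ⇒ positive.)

-332.25

Apply the shoelace (surveyor's) formula: 2A = Σ (x_i·y_{i+1} − x_{i+1}·y_i), indices taken mod 6.
Σ = (-81.5) + (-167) + (-156) + (-156) + (-102) + (-2) = -664.5
Signed area = Σ/2 = -332.25 (negative ⇒ clockwise traversal).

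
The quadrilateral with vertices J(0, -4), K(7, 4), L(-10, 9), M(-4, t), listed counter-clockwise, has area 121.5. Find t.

-6

Write out the shoelace sum; only the two edges meeting at M involve t:
2·Area = [((-10)·t − (-4)·9) + ((-4)·(-4) − 0·t)] + 131
       = -10·t + 183 = 243
⇒ t = -6.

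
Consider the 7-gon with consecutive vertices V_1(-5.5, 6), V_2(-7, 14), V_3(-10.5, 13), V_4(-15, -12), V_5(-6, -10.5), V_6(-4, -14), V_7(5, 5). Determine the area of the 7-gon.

288.5

V_1→V_2: (-5.5)(14) − (-7)(6) = -35
V_2→V_3: (-7)(13) − (-10.5)(14) = 56
V_3→V_4: (-10.5)(-12) − (-15)(13) = 321
V_4→V_5: (-15)(-10.5) − (-6)(-12) = 85.5
V_5→V_6: (-6)(-14) − (-4)(-10.5) = 42
V_6→V_7: (-4)(5) − (5)(-14) = 50
V_7→V_1: (5)(6) − (-5.5)(5) = 57.5
Σ = 577
Area = |Σ|/2 = 288.5.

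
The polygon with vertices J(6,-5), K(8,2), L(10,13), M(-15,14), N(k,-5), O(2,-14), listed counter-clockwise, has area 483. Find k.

-12

The doubled signed area Σ (x_i y_{i+1} − x_{i+1} y_i) is linear in k.
With k=0 it equals 630; the coefficient of k is -28 (from the two edges through N).
So -28·k + 630 = 2·483 = 966 ⇒ k = -12.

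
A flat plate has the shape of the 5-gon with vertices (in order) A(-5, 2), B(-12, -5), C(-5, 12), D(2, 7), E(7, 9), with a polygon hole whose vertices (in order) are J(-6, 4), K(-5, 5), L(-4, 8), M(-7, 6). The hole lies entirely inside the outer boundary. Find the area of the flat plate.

Outer boundary:
Apply the shoelace formula: 2A = Σ (x_i·y_{i+1} − x_{i+1}·y_i), indices taken mod 5.
Σ = (49) + (-169) + (-59) + (-31) + (59) = -151
Area = |Σ|/2 = 75.5.
Hole:
Apply the surveyor's formula: 2A = Σ (x_i·y_{i+1} − x_{i+1}·y_i), indices taken mod 4.
Cross-terms: -10, -20, 32, 8  ⇒  Σ = 10
Area = |Σ|/2 = 5.
Net area = 75.5 − 5 = 70.5.

70.5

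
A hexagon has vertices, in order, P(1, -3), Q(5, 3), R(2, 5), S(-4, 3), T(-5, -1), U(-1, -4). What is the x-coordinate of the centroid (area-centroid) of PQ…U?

Apply the surveyor's formula. First the cross-terms c_i = x_i·y_{i+1} − x_{i+1}·y_i:
  18, 19, 26, 19, 19, 7  ⇒  2A = 108, A = 54.
Then Σ (x_i + x_{i+1})·c_i = -96, so x̄ = -96 / (6·54) = -8/27.

-8/27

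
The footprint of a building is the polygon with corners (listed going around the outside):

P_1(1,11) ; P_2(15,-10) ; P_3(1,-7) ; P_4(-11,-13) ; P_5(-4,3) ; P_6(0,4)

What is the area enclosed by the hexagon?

232.5

Apply the shoelace (surveyor's) formula: 2A = Σ (x_i·y_{i+1} − x_{i+1}·y_i), indices taken mod 6.
Cross-terms: -175, -95, -90, -85, -16, -4  ⇒  Σ = -465
Area = |Σ|/2 = 232.5.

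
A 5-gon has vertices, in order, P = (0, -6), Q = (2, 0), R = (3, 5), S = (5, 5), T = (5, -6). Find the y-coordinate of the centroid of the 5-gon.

-293/219

Apply the shoelace (surveyor's) formula. First the cross-terms c_i = x_i·y_{i+1} − x_{i+1}·y_i:
  12, 10, -10, -55, -30  ⇒  2A = -73, A = -36.5.
Then Σ (y_i + y_{i+1})·c_i = 293, so ȳ = 293 / (6·(-36.5)) = -293/219.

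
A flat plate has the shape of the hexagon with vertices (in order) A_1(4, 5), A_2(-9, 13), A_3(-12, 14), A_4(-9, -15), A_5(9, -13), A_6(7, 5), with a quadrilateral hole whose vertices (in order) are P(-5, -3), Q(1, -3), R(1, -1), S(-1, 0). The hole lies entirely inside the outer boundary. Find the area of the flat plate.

407

Outer boundary:
Apply the shoelace formula: 2A = Σ (x_i·y_{i+1} − x_{i+1}·y_i), indices taken mod 6.
Σ = (97) + (30) + (306) + (252) + (136) + (15) = 836
Area = |Σ|/2 = 418.
Hole:
Apply Gauss's area formula: 2A = Σ (x_i·y_{i+1} − x_{i+1}·y_i), indices taken mod 4.
Σ = (18) + (2) + (-1) + (3) = 22
Area = |Σ|/2 = 11.
Net area = 418 − 11 = 407.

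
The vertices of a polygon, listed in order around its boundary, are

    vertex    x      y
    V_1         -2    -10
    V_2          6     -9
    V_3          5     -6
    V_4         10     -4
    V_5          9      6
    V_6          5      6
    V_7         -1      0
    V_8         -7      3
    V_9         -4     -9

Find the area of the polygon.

173.5

V_1→V_2: (-2)(-9) − (6)(-10) = 78
V_2→V_3: (6)(-6) − (5)(-9) = 9
V_3→V_4: (5)(-4) − (10)(-6) = 40
V_4→V_5: (10)(6) − (9)(-4) = 96
V_5→V_6: (9)(6) − (5)(6) = 24
V_6→V_7: (5)(0) − (-1)(6) = 6
V_7→V_8: (-1)(3) − (-7)(0) = -3
V_8→V_9: (-7)(-9) − (-4)(3) = 75
V_9→V_1: (-4)(-10) − (-2)(-9) = 22
Σ = 347
Area = |Σ|/2 = 173.5.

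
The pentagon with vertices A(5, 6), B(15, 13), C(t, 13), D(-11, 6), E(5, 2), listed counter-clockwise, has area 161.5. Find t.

-6

The doubled signed area Σ (x_i y_{i+1} − x_{i+1} y_i) is linear in t.
With t=0 it equals 281; the coefficient of t is -7 (from the two edges through C).
So -7·t + 281 = 2·161.5 = 323 ⇒ t = -6.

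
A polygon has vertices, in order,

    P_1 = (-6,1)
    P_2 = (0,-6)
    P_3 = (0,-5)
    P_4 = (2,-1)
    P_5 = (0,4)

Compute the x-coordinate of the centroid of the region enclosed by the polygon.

Apply the shoelace formula. First the cross-terms c_i = x_i·y_{i+1} − x_{i+1}·y_i:
  36, 0, 10, 8, 24  ⇒  2A = 78, A = 39.
Then Σ (x_i + x_{i+1})·c_i = -324, so x̄ = -324 / (6·39) = -18/13.

-18/13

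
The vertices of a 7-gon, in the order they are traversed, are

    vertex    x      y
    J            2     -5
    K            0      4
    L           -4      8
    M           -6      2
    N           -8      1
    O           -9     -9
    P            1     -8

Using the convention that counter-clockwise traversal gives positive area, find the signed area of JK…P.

123.5

Apply the shoelace formula: 2A = Σ (x_i·y_{i+1} − x_{i+1}·y_i), indices taken mod 7.
Σ = (8) + (16) + (40) + (10) + (81) + (81) + (11) = 247
Signed area = Σ/2 = 123.5 (positive ⇒ counter-clockwise traversal).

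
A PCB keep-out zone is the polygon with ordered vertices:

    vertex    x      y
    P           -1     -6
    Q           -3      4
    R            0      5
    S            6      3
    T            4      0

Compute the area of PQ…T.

51.5

Apply the surveyor's formula: 2A = Σ (x_i·y_{i+1} − x_{i+1}·y_i), indices taken mod 5.
Σ = (-22) + (-15) + (-30) + (-12) + (-24) = -103
Area = |Σ|/2 = 51.5.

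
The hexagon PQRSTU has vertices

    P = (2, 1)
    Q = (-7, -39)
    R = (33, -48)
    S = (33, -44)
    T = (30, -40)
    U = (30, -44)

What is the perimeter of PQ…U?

|PQ| = √((-9)² + (-40)²) = √1681 = 41
|QR| = √((40)² + (-9)²) = √1681 = 41
|RS| = √((0)² + (4)²) = √16 = 4
|ST| = √((-3)² + (4)²) = √25 = 5
|TU| = √((0)² + (-4)²) = √16 = 4
|UP| = √((-28)² + (45)²) = √2809 = 53
Perimeter = 41 + 41 + 4 + 5 + 4 + 53 = 148.

148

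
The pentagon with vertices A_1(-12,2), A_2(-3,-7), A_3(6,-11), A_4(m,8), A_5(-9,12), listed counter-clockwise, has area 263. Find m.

5

The doubled signed area Σ (x_i y_{i+1} − x_{i+1} y_i) is linear in m.
With m=0 it equals 411; the coefficient of m is 23 (from the two edges through A_4).
So 23·m + 411 = 2·263 = 526 ⇒ m = 5.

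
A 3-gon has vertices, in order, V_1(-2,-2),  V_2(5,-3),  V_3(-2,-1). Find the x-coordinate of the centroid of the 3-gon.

1/3

Apply the shoelace formula. First the cross-terms c_i = x_i·y_{i+1} − x_{i+1}·y_i:
  16, -11, 2  ⇒  2A = 7, A = 3.5.
Then Σ (x_i + x_{i+1})·c_i = 7, so x̄ = 7 / (6·3.5) = 1/3.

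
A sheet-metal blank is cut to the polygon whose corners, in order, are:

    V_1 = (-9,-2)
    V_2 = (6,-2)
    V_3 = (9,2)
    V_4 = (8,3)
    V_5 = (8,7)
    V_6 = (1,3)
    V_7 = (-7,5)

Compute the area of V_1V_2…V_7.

Apply the shoelace (surveyor's) formula: 2A = Σ (x_i·y_{i+1} − x_{i+1}·y_i), indices taken mod 7.
V_1→V_2: (-9)(-2) − (6)(-2) = 30
V_2→V_3: (6)(2) − (9)(-2) = 30
V_3→V_4: (9)(3) − (8)(2) = 11
V_4→V_5: (8)(7) − (8)(3) = 32
V_5→V_6: (8)(3) − (1)(7) = 17
V_6→V_7: (1)(5) − (-7)(3) = 26
V_7→V_1: (-7)(-2) − (-9)(5) = 59
Σ = 205
Area = |Σ|/2 = 102.5.

102.5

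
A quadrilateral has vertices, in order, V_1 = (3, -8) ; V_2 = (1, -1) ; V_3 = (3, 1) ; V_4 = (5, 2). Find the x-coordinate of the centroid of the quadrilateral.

3

Apply the shoelace formula. First the cross-terms c_i = x_i·y_{i+1} − x_{i+1}·y_i:
  5, 4, 1, -46  ⇒  2A = -36, A = -18.
Then Σ (x_i + x_{i+1})·c_i = -324, so x̄ = -324 / (6·(-18)) = 3.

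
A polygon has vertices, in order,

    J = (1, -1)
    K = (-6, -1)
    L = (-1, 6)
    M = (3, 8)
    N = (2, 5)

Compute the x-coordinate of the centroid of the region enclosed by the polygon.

Apply the surveyor's formula. First the cross-terms c_i = x_i·y_{i+1} − x_{i+1}·y_i:
  -7, -37, -26, -1, -7  ⇒  2A = -78, A = -39.
Then Σ (x_i + x_{i+1})·c_i = 216, so x̄ = 216 / (6·(-39)) = -12/13.

-12/13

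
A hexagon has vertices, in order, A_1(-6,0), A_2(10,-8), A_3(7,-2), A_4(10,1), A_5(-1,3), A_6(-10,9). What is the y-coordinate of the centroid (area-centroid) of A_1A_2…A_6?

13/93

Apply the shoelace formula. First the cross-terms c_i = x_i·y_{i+1} − x_{i+1}·y_i:
  48, 36, 27, 31, 21, 54  ⇒  2A = 217, A = 108.5.
Then Σ (y_i + y_{i+1})·c_i = 91, so ȳ = 91 / (6·108.5) = 13/93.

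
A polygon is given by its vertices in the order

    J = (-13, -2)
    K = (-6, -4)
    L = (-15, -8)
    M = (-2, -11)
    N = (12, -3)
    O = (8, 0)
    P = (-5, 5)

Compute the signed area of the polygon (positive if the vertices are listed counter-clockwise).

Cross-terms: 40, -12, 149, 138, 24, 40, 75  ⇒  Σ = 454
Signed area = Σ/2 = 227 (positive ⇒ counter-clockwise traversal).

227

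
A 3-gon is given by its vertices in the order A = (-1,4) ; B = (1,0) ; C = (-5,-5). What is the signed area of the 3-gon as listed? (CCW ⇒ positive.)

-17

Apply the surveyor's formula: 2A = Σ (x_i·y_{i+1} − x_{i+1}·y_i), indices taken mod 3.
Σ = (-4) + (-5) + (-25) = -34
Signed area = Σ/2 = -17 (negative ⇒ clockwise traversal).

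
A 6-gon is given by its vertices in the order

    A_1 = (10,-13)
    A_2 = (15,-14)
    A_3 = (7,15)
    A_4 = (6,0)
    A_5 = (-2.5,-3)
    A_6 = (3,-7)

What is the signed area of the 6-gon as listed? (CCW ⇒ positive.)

Apply the surveyor's formula: 2A = Σ (x_i·y_{i+1} − x_{i+1}·y_i), indices taken mod 6.
Σ = (55) + (323) + (-90) + (-18) + (26.5) + (31) = 327.5
Signed area = Σ/2 = 163.75 (positive ⇒ counter-clockwise traversal).

163.75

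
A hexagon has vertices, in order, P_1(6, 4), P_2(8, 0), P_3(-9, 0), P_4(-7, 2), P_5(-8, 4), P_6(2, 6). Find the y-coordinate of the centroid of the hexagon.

Apply Gauss's area formula. First the cross-terms c_i = x_i·y_{i+1} − x_{i+1}·y_i:
  -32, 0, -18, -12, -56, -28  ⇒  2A = -146, A = -73.
Then Σ (y_i + y_{i+1})·c_i = -1076, so ȳ = -1076 / (6·(-73)) = 538/219.

538/219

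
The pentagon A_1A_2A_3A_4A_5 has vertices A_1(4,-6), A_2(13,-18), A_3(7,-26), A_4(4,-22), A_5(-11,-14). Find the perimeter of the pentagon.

|A_1A_2| = √((9)² + (-12)²) = √225 = 15
|A_2A_3| = √((-6)² + (-8)²) = √100 = 10
|A_3A_4| = √((-3)² + (4)²) = √25 = 5
|A_4A_5| = √((-15)² + (8)²) = √289 = 17
|A_5A_1| = √((15)² + (8)²) = √289 = 17
Perimeter = 15 + 10 + 5 + 17 + 17 = 64.

64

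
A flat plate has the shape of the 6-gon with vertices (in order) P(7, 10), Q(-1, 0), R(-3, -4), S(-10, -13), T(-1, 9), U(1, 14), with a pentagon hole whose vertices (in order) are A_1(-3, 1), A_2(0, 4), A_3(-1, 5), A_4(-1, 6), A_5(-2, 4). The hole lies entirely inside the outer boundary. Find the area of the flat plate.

Outer boundary:
Σ = (10) + (4) + (-1) + (-103) + (-23) + (-88) = -201
Area = |Σ|/2 = 100.5.
Hole:
Σ = (-12) + (4) + (-1) + (8) + (10) = 9
Area = |Σ|/2 = 4.5.
Net area = 100.5 − 4.5 = 96.

96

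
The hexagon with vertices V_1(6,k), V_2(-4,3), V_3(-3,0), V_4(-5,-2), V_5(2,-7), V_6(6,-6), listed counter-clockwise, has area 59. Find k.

The doubled signed area Σ (x_i y_{i+1} − x_{i+1} y_i) is linear in k.
With k=0 it equals 138; the coefficient of k is 10 (from the two edges through V_1).
So 10·k + 138 = 2·59 = 118 ⇒ k = -2.

-2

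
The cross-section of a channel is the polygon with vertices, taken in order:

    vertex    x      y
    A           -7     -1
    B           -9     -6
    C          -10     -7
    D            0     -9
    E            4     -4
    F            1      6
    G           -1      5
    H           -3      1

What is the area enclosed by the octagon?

Apply Gauss's area formula: 2A = Σ (x_i·y_{i+1} − x_{i+1}·y_i), indices taken mod 8.
A→B: (-7)(-6) − (-9)(-1) = 33
B→C: (-9)(-7) − (-10)(-6) = 3
C→D: (-10)(-9) − (0)(-7) = 90
D→E: (0)(-4) − (4)(-9) = 36
E→F: (4)(6) − (1)(-4) = 28
F→G: (1)(5) − (-1)(6) = 11
G→H: (-1)(1) − (-3)(5) = 14
H→A: (-3)(-1) − (-7)(1) = 10
Σ = 225
Area = |Σ|/2 = 112.5.

112.5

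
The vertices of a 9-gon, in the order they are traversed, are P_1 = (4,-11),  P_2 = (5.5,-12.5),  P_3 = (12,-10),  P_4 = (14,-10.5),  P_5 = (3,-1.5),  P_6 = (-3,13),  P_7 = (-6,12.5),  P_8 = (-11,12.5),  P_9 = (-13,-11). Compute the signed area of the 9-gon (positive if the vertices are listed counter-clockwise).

369

Cross-terms: 10.5, 95, 14, 10.5, 34.5, 40.5, 62.5, 283.5, 187  ⇒  Σ = 738
Signed area = Σ/2 = 369 (positive ⇒ counter-clockwise traversal).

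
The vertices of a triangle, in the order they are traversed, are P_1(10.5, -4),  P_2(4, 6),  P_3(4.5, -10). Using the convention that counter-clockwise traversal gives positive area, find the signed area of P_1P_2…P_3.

49.5

Σ = (79) + (-67) + (87) = 99
Signed area = Σ/2 = 49.5 (positive ⇒ counter-clockwise traversal).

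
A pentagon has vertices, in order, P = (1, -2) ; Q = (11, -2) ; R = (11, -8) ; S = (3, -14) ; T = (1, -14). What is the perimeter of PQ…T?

|PQ| = √((10)² + (0)²) = √100 = 10
|QR| = √((0)² + (-6)²) = √36 = 6
|RS| = √((-8)² + (-6)²) = √100 = 10
|ST| = √((-2)² + (0)²) = √4 = 2
|TP| = √((0)² + (12)²) = √144 = 12
Perimeter = 10 + 6 + 10 + 2 + 12 = 40.

40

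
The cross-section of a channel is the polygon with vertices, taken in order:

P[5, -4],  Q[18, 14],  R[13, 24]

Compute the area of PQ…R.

110

Apply the shoelace formula: 2A = Σ (x_i·y_{i+1} − x_{i+1}·y_i), indices taken mod 3.
Cross-terms: 142, 250, -172  ⇒  Σ = 220
Area = |Σ|/2 = 110.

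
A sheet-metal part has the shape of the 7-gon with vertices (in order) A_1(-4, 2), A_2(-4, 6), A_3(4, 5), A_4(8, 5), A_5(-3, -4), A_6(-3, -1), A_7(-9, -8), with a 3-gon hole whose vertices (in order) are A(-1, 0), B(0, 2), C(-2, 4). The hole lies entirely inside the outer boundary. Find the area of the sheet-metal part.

Outer boundary:
Apply the surveyor's formula: 2A = Σ (x_i·y_{i+1} − x_{i+1}·y_i), indices taken mod 7.
Σ = (-16) + (-44) + (-20) + (-17) + (-9) + (15) + (-50) = -141
Area = |Σ|/2 = 70.5.
Hole:
Cross-terms: -2, 4, 4  ⇒  Σ = 6
Area = |Σ|/2 = 3.
Net area = 70.5 − 3 = 67.5.

67.5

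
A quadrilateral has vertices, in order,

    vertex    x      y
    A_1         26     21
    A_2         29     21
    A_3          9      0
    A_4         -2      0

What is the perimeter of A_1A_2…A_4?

78

|A_1A_2| = √((3)² + (0)²) = √9 = 3
|A_2A_3| = √((-20)² + (-21)²) = √841 = 29
|A_3A_4| = √((-11)² + (0)²) = √121 = 11
|A_4A_1| = √((28)² + (21)²) = √1225 = 35
Perimeter = 3 + 29 + 11 + 35 = 78.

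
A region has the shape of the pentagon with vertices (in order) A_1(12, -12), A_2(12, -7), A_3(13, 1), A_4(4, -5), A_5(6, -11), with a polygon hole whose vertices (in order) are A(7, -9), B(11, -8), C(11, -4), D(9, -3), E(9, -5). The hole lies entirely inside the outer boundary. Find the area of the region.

57

Outer boundary:
Σ = (60) + (103) + (-69) + (-14) + (60) = 140
Area = |Σ|/2 = 70.
Hole:
Apply the shoelace formula: 2A = Σ (x_i·y_{i+1} − x_{i+1}·y_i), indices taken mod 5.
Σ = (43) + (44) + (3) + (-18) + (-46) = 26
Area = |Σ|/2 = 13.
Net area = 70 − 13 = 57.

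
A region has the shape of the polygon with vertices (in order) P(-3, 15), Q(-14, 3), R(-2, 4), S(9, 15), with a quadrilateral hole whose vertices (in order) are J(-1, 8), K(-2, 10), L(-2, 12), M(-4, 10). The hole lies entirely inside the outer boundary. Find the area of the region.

128.5

Outer boundary:
P→Q: (-3)(3) − (-14)(15) = 201
Q→R: (-14)(4) − (-2)(3) = -50
R→S: (-2)(15) − (9)(4) = -66
S→P: (9)(15) − (-3)(15) = 180
Σ = 265
Area = |Σ|/2 = 132.5.
Hole:
Apply the shoelace formula: 2A = Σ (x_i·y_{i+1} − x_{i+1}·y_i), indices taken mod 4.
Σ = (6) + (-4) + (28) + (-22) = 8
Area = |Σ|/2 = 4.
Net area = 132.5 − 4 = 128.5.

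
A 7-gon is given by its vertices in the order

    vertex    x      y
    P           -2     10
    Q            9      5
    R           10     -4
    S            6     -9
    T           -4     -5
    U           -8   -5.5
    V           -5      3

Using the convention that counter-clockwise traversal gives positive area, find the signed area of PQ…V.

-215.75

Apply the shoelace (surveyor's) formula: 2A = Σ (x_i·y_{i+1} − x_{i+1}·y_i), indices taken mod 7.
Cross-terms: -100, -86, -66, -66, -18, -51.5, -44  ⇒  Σ = -431.5
Signed area = Σ/2 = -215.75 (negative ⇒ clockwise traversal).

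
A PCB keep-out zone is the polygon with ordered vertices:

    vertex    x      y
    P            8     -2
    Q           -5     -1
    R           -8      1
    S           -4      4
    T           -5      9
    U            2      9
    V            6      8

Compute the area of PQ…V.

Apply the surveyor's formula: 2A = Σ (x_i·y_{i+1} − x_{i+1}·y_i), indices taken mod 7.
Cross-terms: -18, -13, -28, -16, -63, -38, -76  ⇒  Σ = -252
Area = |Σ|/2 = 126.

126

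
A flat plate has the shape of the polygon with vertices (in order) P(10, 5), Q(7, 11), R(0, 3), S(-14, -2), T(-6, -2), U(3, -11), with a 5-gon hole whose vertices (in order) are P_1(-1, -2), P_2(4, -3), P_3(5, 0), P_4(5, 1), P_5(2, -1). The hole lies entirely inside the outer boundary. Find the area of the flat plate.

Outer boundary:
Apply Gauss's area formula: 2A = Σ (x_i·y_{i+1} − x_{i+1}·y_i), indices taken mod 6.
Cross-terms: 75, 21, 42, 16, 72, 125  ⇒  Σ = 351
Area = |Σ|/2 = 175.5.
Hole:
Σ = (11) + (15) + (5) + (-7) + (-5) = 19
Area = |Σ|/2 = 9.5.
Net area = 175.5 − 9.5 = 166.

166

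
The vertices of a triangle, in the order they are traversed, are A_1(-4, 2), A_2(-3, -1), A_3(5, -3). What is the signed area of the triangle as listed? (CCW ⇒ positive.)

11

Apply Gauss's area formula: 2A = Σ (x_i·y_{i+1} − x_{i+1}·y_i), indices taken mod 3.
Σ = (10) + (14) + (-2) = 22
Signed area = Σ/2 = 11 (positive ⇒ counter-clockwise traversal).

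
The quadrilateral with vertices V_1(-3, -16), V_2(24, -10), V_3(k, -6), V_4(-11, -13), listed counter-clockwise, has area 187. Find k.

Write out the shoelace sum; only the two edges meeting at V_3 involve k:
2·Area = [(24·(-6) − k·(-10)) + (k·(-13) − (-11)·(-6))] + 551
       = -3·k + 341 = 374
⇒ k = -11.

-11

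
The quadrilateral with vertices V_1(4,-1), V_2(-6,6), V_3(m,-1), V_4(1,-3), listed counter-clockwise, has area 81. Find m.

-14

The doubled signed area Σ (x_i y_{i+1} − x_{i+1} y_i) is linear in m.
With m=0 it equals 36; the coefficient of m is -9 (from the two edges through V_3).
So -9·m + 36 = 2·81 = 162 ⇒ m = -14.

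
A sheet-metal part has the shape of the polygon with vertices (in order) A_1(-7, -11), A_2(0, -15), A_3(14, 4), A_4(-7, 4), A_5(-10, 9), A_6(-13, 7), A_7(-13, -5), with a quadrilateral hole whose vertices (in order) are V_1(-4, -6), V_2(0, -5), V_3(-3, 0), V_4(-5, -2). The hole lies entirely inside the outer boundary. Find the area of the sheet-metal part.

327

Outer boundary:
Apply the shoelace (surveyor's) formula: 2A = Σ (x_i·y_{i+1} − x_{i+1}·y_i), indices taken mod 7.
A_1→A_2: (-7)(-15) − (0)(-11) = 105
A_2→A_3: (0)(4) − (14)(-15) = 210
A_3→A_4: (14)(4) − (-7)(4) = 84
A_4→A_5: (-7)(9) − (-10)(4) = -23
A_5→A_6: (-10)(7) − (-13)(9) = 47
A_6→A_7: (-13)(-5) − (-13)(7) = 156
A_7→A_1: (-13)(-11) − (-7)(-5) = 108
Σ = 687
Area = |Σ|/2 = 343.5.
Hole:
V_1→V_2: (-4)(-5) − (0)(-6) = 20
V_2→V_3: (0)(0) − (-3)(-5) = -15
V_3→V_4: (-3)(-2) − (-5)(0) = 6
V_4→V_1: (-5)(-6) − (-4)(-2) = 22
Σ = 33
Area = |Σ|/2 = 16.5.
Net area = 343.5 − 16.5 = 327.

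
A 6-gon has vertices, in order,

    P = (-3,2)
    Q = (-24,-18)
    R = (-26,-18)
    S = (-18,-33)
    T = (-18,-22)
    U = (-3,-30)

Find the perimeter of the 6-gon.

|PQ| = √((-21)² + (-20)²) = √841 = 29
|QR| = √((-2)² + (0)²) = √4 = 2
|RS| = √((8)² + (-15)²) = √289 = 17
|ST| = √((0)² + (11)²) = √121 = 11
|TU| = √((15)² + (-8)²) = √289 = 17
|UP| = √((0)² + (32)²) = √1024 = 32
Perimeter = 29 + 2 + 17 + 11 + 17 + 32 = 108.

108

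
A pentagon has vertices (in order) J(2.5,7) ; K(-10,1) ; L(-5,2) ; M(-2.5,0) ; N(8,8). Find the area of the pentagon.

Apply the shoelace (surveyor's) formula: 2A = Σ (x_i·y_{i+1} − x_{i+1}·y_i), indices taken mod 5.
J→K: (2.5)(1) − (-10)(7) = 72.5
K→L: (-10)(2) − (-5)(1) = -15
L→M: (-5)(0) − (-2.5)(2) = 5
M→N: (-2.5)(8) − (8)(0) = -20
N→J: (8)(7) − (2.5)(8) = 36
Σ = 78.5
Area = |Σ|/2 = 39.25.

39.25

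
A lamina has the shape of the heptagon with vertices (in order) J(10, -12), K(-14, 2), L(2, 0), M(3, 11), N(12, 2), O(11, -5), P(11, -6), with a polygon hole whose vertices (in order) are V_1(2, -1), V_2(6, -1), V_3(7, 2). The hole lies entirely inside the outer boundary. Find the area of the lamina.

Outer boundary:
Apply the shoelace (surveyor's) formula: 2A = Σ (x_i·y_{i+1} − x_{i+1}·y_i), indices taken mod 7.
Cross-terms: -148, -4, 22, -126, -82, -11, -72  ⇒  Σ = -421
Area = |Σ|/2 = 210.5.
Hole:
Apply the surveyor's formula: 2A = Σ (x_i·y_{i+1} − x_{i+1}·y_i), indices taken mod 3.
V_1→V_2: (2)(-1) − (6)(-1) = 4
V_2→V_3: (6)(2) − (7)(-1) = 19
V_3→V_1: (7)(-1) − (2)(2) = -11
Σ = 12
Area = |Σ|/2 = 6.
Net area = 210.5 − 6 = 204.5.

204.5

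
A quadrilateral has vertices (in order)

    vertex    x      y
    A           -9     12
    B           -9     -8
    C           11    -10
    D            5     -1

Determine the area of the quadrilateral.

Σ = (180) + (178) + (39) + (51) = 448
Area = |Σ|/2 = 224.

224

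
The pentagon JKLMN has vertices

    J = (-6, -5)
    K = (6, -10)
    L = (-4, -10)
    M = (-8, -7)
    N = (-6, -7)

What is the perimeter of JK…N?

32

|JK| = √((12)² + (-5)²) = √169 = 13
|KL| = √((-10)² + (0)²) = √100 = 10
|LM| = √((-4)² + (3)²) = √25 = 5
|MN| = √((2)² + (0)²) = √4 = 2
|NJ| = √((0)² + (2)²) = √4 = 2
Perimeter = 13 + 10 + 5 + 2 + 2 = 32.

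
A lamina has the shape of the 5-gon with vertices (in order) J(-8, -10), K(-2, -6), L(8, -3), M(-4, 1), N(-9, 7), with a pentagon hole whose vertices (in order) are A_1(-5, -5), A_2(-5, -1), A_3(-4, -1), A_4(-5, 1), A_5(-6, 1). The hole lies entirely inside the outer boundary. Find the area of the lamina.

Outer boundary:
J→K: (-8)(-6) − (-2)(-10) = 28
K→L: (-2)(-3) − (8)(-6) = 54
L→M: (8)(1) − (-4)(-3) = -4
M→N: (-4)(7) − (-9)(1) = -19
N→J: (-9)(-10) − (-8)(7) = 146
Σ = 205
Area = |Σ|/2 = 102.5.
Hole:
Apply the surveyor's formula: 2A = Σ (x_i·y_{i+1} − x_{i+1}·y_i), indices taken mod 5.
A_1→A_2: (-5)(-1) − (-5)(-5) = -20
A_2→A_3: (-5)(-1) − (-4)(-1) = 1
A_3→A_4: (-4)(1) − (-5)(-1) = -9
A_4→A_5: (-5)(1) − (-6)(1) = 1
A_5→A_1: (-6)(-5) − (-5)(1) = 35
Σ = 8
Area = |Σ|/2 = 4.
Net area = 102.5 − 4 = 98.5.

98.5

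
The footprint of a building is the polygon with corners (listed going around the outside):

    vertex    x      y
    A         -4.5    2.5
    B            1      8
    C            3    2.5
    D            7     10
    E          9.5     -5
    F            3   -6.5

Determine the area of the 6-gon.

123

Apply the surveyor's formula: 2A = Σ (x_i·y_{i+1} − x_{i+1}·y_i), indices taken mod 6.
A→B: (-4.5)(8) − (1)(2.5) = -38.5
B→C: (1)(2.5) − (3)(8) = -21.5
C→D: (3)(10) − (7)(2.5) = 12.5
D→E: (7)(-5) − (9.5)(10) = -130
E→F: (9.5)(-6.5) − (3)(-5) = -46.75
F→A: (3)(2.5) − (-4.5)(-6.5) = -21.75
Σ = -246
Area = |Σ|/2 = 123.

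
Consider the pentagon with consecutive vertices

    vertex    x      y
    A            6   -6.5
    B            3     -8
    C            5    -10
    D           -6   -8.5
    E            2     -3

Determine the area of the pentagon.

Apply the surveyor's formula: 2A = Σ (x_i·y_{i+1} − x_{i+1}·y_i), indices taken mod 5.
Σ = (-28.5) + (10) + (-102.5) + (35) + (5) = -81
Area = |Σ|/2 = 40.5.

40.5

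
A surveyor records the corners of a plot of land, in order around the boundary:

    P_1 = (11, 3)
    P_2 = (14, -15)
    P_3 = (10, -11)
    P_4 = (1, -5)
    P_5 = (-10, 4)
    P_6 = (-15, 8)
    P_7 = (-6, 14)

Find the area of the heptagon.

P_1→P_2: (11)(-15) − (14)(3) = -207
P_2→P_3: (14)(-11) − (10)(-15) = -4
P_3→P_4: (10)(-5) − (1)(-11) = -39
P_4→P_5: (1)(4) − (-10)(-5) = -46
P_5→P_6: (-10)(8) − (-15)(4) = -20
P_6→P_7: (-15)(14) − (-6)(8) = -162
P_7→P_1: (-6)(3) − (11)(14) = -172
Σ = -650
Area = |Σ|/2 = 325.

325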